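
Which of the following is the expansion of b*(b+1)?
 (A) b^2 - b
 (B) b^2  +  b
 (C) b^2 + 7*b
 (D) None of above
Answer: B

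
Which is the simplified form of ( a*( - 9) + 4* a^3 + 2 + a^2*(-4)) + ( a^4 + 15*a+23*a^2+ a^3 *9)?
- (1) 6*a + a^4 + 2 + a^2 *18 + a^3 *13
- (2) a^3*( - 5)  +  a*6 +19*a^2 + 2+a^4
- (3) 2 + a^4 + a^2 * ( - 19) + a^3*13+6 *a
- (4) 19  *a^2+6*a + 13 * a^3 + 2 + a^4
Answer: 4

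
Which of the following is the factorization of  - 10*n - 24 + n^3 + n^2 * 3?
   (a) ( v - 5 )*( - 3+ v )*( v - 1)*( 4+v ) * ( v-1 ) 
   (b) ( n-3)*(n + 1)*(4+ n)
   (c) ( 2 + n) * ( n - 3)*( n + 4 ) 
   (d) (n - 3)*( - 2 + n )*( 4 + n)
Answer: c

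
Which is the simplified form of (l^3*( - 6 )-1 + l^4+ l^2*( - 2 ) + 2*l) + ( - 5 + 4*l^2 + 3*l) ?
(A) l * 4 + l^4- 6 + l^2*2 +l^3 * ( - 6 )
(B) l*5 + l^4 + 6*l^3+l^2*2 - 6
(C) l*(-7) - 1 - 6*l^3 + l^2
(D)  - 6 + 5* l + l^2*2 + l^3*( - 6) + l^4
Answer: D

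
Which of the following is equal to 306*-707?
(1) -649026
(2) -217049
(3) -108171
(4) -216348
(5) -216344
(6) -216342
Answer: 6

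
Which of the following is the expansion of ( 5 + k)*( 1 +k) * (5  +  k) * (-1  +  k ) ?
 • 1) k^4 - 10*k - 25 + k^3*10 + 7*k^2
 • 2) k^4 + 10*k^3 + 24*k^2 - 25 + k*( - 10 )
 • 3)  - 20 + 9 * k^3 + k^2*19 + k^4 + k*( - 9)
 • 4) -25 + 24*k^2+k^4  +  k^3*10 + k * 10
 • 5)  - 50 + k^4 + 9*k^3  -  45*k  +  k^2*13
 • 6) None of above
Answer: 2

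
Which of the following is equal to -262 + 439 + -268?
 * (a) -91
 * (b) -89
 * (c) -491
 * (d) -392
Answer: a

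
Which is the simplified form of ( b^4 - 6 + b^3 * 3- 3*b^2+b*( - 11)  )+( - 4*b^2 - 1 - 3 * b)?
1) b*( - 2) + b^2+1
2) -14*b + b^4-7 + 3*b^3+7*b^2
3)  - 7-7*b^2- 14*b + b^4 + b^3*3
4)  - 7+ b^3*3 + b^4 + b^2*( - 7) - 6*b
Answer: 3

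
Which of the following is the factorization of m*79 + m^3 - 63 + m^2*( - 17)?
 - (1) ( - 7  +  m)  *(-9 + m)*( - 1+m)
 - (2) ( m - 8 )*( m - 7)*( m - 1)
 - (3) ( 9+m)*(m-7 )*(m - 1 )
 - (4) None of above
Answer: 1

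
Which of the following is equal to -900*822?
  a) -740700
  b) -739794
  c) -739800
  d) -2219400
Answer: c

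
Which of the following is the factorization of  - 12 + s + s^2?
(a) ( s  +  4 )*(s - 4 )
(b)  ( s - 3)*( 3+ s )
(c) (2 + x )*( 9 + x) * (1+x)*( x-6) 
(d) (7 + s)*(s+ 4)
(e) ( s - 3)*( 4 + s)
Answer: e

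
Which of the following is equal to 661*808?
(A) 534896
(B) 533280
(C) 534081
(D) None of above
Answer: D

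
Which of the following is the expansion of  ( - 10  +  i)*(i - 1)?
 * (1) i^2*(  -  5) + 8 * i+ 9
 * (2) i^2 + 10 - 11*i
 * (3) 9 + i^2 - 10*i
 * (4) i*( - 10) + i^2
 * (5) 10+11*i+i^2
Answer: 2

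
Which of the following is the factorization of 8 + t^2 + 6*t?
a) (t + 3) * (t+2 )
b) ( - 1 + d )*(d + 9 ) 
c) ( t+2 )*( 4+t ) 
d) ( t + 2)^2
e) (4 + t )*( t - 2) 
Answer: c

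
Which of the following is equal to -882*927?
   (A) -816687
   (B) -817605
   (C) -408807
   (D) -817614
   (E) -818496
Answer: D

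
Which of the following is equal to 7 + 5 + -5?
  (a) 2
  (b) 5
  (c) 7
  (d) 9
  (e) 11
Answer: c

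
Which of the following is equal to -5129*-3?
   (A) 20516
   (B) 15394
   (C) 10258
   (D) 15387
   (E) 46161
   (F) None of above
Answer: D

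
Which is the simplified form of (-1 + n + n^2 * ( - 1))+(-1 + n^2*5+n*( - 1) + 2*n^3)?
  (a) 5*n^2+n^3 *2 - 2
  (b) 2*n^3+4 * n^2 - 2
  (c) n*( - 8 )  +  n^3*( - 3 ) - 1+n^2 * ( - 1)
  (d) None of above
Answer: b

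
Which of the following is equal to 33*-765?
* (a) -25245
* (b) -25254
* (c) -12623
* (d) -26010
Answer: a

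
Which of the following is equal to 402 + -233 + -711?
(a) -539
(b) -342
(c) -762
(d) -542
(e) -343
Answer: d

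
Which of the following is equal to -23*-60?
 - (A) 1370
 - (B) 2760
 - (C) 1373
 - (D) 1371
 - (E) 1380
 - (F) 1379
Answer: E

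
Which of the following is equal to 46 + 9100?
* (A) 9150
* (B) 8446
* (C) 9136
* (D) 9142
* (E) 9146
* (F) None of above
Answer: E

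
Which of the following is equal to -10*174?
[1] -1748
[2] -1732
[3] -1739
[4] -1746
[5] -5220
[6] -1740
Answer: 6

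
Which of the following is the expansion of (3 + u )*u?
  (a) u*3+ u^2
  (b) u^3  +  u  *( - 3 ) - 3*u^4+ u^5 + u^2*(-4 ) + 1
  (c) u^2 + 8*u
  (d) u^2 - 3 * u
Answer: a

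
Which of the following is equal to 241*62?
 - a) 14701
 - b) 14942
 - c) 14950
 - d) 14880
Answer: b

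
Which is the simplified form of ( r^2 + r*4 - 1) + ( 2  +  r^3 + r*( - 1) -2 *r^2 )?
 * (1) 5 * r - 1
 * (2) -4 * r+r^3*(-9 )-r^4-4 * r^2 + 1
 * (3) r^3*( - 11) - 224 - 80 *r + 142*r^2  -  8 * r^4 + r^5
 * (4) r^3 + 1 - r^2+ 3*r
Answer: 4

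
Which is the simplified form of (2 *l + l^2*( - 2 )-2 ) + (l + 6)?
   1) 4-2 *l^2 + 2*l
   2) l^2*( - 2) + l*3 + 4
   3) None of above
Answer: 2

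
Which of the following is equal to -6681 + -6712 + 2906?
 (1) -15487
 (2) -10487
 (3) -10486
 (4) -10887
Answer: 2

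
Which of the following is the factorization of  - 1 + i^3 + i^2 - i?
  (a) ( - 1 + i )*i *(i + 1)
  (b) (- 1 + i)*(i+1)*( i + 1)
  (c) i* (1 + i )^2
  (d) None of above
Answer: b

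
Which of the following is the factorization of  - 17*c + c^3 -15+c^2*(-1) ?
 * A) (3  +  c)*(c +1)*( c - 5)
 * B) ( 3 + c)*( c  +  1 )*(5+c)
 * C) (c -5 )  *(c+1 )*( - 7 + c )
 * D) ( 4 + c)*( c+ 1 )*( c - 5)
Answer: A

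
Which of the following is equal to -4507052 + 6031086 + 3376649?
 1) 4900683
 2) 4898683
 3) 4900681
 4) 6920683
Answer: 1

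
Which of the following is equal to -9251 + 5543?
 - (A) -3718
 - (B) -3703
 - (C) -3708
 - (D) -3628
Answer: C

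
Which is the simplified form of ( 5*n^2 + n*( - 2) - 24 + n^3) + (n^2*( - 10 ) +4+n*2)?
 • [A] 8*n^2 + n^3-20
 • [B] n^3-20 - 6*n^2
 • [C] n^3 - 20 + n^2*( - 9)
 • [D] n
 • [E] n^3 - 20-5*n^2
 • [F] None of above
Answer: E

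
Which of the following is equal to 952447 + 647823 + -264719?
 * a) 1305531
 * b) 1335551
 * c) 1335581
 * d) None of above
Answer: b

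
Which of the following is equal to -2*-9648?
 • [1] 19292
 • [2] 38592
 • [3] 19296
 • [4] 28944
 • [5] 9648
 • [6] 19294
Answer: 3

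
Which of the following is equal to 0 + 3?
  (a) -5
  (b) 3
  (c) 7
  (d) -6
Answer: b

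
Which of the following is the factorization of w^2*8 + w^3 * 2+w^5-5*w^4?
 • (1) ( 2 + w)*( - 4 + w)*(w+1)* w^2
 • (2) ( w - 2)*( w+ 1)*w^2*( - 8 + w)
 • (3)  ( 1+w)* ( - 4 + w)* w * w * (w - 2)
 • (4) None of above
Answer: 3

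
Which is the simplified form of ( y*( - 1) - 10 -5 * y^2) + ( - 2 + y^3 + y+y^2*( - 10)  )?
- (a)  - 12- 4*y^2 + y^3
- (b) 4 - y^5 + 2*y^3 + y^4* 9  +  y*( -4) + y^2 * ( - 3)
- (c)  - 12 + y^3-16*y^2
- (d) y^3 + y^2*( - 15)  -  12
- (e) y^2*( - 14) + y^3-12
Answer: d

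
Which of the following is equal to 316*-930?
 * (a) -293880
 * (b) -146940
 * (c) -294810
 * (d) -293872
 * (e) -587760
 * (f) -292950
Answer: a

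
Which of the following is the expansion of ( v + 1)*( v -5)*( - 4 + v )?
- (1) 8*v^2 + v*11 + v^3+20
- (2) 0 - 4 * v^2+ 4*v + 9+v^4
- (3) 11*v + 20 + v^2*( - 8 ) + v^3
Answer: 3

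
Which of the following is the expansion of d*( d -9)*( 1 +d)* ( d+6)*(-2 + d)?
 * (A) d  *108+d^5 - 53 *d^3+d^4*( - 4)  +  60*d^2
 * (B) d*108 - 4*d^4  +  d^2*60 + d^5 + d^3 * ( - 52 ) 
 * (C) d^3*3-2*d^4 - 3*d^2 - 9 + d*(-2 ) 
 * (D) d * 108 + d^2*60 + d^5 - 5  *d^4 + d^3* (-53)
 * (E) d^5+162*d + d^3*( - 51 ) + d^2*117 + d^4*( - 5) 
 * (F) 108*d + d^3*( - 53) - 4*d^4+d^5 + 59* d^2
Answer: A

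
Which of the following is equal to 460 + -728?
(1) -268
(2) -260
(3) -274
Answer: 1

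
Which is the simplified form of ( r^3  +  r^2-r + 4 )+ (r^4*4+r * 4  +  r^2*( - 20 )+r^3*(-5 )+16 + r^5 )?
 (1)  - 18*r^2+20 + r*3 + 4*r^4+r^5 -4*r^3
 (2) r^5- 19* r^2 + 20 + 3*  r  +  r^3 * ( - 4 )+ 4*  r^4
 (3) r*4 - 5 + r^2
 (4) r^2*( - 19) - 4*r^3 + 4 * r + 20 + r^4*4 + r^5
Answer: 2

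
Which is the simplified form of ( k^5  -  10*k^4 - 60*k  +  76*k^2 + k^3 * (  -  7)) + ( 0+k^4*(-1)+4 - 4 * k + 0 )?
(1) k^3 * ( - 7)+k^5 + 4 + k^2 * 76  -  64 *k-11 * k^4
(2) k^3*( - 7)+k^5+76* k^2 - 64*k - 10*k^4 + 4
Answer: 1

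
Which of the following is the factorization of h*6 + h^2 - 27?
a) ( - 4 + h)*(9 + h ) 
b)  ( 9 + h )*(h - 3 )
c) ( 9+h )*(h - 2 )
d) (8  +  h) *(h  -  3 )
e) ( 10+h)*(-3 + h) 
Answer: b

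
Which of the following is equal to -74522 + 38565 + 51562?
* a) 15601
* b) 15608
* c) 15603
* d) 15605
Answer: d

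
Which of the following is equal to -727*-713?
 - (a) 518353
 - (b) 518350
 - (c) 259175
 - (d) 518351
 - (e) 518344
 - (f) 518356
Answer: d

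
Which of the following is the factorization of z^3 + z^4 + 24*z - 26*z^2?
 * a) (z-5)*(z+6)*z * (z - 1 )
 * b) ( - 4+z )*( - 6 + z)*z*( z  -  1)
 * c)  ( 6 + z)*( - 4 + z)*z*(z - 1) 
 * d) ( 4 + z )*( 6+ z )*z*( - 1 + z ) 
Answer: c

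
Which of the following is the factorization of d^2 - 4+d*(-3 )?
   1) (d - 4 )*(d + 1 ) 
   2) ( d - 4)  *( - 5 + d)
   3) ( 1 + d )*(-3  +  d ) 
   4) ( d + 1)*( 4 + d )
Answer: 1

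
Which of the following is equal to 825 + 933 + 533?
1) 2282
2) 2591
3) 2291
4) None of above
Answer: 3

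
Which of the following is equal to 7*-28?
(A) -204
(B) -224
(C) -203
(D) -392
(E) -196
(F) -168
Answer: E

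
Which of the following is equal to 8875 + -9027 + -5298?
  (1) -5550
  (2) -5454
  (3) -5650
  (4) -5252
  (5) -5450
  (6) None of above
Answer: 5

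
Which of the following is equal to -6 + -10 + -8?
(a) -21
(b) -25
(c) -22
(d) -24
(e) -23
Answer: d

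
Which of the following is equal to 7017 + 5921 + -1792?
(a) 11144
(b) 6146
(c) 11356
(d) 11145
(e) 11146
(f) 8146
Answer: e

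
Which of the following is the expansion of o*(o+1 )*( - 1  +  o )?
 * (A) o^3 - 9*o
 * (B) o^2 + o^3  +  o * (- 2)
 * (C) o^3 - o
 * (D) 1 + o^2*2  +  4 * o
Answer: C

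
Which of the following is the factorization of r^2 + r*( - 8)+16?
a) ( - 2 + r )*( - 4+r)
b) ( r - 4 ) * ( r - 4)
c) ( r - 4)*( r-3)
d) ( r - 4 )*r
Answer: b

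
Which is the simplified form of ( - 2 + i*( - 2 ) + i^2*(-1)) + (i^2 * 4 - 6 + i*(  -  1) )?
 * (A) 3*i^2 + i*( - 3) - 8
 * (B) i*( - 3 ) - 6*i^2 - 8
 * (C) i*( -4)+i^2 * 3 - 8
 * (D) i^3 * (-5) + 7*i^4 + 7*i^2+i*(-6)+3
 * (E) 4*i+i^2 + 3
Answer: A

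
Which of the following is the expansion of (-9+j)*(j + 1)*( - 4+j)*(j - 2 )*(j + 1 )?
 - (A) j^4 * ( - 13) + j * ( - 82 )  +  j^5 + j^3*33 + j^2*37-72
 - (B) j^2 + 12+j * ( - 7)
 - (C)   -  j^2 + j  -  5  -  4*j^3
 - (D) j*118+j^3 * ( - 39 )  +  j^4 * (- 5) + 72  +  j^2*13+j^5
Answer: A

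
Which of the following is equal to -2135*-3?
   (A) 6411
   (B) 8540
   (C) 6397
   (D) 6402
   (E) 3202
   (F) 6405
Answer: F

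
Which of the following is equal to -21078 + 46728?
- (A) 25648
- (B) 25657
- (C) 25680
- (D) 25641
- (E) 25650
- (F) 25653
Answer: E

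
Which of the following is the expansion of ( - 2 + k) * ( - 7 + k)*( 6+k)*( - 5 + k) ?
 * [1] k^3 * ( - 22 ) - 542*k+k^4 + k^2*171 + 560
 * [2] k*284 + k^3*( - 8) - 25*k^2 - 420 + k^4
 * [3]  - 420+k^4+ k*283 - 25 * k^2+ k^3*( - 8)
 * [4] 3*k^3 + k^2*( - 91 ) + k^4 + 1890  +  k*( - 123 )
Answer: 2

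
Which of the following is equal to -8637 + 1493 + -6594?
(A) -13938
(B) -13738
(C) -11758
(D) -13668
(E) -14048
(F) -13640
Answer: B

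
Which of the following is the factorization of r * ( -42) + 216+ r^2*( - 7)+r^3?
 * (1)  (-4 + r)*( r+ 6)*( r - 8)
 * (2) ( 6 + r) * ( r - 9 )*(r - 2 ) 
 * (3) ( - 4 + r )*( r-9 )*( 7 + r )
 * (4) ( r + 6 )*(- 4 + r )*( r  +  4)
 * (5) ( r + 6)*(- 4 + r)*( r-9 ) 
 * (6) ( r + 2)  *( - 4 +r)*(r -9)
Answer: 5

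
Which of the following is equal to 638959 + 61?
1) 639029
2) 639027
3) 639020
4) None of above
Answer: 3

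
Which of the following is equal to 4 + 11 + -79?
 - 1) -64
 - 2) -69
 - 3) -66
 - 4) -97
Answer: 1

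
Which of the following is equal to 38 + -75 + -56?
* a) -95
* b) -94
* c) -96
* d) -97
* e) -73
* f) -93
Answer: f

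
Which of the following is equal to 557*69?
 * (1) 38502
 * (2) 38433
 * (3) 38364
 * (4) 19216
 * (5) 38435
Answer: 2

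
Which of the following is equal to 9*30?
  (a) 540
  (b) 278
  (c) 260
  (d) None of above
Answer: d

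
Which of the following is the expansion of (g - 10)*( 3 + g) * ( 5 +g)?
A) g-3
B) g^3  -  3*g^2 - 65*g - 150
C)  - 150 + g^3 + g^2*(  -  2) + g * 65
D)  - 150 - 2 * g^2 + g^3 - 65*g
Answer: D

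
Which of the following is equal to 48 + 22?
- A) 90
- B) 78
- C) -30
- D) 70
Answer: D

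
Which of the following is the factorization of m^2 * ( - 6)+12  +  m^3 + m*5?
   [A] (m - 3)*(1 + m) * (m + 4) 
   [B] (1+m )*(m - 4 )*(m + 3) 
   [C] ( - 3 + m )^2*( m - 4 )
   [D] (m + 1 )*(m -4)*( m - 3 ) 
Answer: D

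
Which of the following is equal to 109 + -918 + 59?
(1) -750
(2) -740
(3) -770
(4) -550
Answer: 1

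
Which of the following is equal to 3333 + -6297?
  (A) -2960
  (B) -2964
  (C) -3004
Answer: B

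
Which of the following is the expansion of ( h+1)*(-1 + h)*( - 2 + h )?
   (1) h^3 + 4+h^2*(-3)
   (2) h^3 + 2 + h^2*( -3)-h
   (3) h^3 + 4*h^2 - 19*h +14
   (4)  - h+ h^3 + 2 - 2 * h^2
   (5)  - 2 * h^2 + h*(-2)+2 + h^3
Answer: 4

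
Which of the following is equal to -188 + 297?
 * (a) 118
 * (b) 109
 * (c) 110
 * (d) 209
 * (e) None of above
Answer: b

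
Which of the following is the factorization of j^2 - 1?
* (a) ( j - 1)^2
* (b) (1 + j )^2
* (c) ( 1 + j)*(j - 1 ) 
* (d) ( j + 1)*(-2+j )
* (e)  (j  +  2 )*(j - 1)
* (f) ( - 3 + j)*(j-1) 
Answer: c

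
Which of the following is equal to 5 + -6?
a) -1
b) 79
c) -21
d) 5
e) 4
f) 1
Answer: a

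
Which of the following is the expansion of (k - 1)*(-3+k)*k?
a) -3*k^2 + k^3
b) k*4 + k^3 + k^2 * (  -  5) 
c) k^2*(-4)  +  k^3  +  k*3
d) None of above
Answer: c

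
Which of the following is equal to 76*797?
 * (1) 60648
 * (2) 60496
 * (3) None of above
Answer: 3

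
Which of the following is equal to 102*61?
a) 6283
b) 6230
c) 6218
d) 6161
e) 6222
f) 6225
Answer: e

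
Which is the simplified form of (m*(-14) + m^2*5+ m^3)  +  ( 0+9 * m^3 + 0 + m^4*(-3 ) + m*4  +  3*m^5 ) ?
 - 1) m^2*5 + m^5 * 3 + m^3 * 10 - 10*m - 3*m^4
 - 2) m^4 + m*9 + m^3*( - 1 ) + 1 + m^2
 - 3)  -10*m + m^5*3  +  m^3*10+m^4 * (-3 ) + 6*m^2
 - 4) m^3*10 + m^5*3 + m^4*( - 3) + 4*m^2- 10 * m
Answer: 1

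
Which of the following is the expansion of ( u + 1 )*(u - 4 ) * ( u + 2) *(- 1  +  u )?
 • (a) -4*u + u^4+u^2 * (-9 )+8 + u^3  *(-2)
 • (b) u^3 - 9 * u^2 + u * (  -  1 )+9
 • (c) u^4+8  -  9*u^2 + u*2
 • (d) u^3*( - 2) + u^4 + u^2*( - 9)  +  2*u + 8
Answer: d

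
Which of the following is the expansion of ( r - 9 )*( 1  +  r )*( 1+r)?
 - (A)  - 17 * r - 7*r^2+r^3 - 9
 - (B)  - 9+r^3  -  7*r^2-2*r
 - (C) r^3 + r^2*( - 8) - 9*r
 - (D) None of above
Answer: A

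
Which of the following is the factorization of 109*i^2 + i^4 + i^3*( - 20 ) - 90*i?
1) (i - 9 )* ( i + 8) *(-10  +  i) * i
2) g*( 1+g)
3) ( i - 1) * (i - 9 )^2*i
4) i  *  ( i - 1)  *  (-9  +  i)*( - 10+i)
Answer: 4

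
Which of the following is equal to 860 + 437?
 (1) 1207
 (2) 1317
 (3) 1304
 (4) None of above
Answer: 4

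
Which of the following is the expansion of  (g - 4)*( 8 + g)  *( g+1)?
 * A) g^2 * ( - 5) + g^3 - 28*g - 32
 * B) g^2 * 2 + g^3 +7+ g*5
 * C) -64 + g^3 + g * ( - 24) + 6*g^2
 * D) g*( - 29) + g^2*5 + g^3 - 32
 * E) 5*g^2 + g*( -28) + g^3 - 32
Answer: E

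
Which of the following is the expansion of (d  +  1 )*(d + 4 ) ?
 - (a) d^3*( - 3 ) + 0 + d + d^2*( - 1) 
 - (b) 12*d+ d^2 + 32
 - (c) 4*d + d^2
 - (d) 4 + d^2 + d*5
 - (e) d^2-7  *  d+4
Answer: d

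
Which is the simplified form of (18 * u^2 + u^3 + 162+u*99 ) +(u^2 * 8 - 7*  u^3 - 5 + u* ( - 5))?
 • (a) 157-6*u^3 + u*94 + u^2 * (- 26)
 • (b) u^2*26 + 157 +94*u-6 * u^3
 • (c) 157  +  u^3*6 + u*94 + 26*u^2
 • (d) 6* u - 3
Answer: b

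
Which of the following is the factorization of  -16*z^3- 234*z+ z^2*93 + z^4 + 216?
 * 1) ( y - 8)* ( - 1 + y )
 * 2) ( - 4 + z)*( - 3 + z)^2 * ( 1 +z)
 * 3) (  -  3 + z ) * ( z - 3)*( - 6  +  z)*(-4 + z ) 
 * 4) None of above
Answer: 3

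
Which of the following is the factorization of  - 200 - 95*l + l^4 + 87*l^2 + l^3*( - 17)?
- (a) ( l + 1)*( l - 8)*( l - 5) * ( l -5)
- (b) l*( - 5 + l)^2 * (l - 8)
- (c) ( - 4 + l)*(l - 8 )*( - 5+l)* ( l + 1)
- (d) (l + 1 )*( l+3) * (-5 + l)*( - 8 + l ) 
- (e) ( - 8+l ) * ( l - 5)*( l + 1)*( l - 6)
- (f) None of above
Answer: a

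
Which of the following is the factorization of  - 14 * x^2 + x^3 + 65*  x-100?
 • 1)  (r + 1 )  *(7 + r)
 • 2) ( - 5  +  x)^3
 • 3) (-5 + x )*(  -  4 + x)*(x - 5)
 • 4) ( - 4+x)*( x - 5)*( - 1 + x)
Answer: 3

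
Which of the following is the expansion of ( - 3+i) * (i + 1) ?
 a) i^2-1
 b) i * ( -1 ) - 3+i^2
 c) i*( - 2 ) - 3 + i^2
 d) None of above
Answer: c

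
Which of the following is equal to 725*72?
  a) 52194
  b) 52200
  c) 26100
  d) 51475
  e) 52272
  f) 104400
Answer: b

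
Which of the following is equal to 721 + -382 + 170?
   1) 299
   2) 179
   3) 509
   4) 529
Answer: 3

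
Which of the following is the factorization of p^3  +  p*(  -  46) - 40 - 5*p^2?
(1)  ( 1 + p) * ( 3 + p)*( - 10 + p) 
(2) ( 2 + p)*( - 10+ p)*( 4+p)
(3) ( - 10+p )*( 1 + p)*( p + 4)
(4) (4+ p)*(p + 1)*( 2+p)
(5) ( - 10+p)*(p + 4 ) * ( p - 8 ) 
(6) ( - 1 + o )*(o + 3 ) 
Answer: 3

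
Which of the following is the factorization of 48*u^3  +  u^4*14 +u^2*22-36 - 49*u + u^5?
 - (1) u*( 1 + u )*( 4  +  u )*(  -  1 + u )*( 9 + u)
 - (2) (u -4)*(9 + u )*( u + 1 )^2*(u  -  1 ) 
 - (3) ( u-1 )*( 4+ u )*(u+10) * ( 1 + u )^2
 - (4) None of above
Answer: 4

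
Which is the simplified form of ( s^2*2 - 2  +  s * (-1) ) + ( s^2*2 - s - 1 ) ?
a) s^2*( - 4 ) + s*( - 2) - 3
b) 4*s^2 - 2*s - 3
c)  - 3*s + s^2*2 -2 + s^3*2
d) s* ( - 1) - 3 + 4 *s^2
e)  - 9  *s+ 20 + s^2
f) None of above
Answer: b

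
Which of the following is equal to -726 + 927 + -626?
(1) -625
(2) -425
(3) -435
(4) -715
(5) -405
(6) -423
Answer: 2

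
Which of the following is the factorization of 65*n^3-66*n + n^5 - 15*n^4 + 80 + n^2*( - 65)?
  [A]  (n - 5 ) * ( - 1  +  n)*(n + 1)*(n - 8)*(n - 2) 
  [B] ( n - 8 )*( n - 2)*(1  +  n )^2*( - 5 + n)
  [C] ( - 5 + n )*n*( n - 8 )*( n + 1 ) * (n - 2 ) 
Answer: A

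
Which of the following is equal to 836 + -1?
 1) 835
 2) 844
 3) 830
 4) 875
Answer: 1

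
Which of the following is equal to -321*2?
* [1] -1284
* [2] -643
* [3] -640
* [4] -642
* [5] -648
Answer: 4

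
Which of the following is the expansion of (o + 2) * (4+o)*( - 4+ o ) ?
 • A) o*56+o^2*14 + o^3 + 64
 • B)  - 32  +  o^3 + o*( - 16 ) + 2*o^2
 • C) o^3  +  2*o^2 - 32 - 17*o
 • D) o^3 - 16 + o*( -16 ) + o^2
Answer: B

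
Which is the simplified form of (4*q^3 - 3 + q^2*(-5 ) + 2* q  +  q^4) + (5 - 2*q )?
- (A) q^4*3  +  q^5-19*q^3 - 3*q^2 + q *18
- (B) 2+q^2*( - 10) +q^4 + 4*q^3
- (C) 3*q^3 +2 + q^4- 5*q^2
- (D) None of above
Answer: D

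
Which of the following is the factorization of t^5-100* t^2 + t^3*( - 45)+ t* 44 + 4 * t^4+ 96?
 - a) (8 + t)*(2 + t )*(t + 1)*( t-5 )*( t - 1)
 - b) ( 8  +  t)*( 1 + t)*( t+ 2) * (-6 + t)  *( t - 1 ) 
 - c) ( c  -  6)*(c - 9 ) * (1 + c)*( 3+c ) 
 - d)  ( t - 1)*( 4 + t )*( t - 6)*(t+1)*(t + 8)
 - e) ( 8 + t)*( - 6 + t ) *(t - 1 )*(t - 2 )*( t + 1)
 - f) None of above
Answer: b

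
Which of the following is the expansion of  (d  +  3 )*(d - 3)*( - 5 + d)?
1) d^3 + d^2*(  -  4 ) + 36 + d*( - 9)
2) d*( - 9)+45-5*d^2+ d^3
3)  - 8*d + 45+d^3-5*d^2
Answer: 2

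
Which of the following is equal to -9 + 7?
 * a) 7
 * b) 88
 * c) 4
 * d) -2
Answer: d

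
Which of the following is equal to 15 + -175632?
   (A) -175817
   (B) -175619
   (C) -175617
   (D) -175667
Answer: C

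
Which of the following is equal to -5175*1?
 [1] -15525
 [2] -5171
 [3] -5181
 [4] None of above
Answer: 4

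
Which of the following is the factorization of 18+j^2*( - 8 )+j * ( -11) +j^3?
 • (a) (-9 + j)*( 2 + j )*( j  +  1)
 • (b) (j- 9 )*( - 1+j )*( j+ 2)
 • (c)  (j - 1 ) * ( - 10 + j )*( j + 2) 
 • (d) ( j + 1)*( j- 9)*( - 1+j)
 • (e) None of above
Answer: b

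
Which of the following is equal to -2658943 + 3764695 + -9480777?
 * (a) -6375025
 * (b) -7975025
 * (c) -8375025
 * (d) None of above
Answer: c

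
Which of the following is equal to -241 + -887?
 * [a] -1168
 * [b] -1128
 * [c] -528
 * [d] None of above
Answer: b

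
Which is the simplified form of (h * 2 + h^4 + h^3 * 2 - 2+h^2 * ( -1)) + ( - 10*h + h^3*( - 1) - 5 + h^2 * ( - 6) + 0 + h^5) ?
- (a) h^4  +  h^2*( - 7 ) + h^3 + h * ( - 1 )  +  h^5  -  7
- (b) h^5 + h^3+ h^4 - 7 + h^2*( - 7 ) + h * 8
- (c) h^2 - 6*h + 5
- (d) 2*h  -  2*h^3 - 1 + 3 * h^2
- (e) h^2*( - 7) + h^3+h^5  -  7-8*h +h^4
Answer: e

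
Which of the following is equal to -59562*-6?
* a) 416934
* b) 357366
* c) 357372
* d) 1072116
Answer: c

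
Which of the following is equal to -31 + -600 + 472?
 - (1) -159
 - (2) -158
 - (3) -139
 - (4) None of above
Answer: 1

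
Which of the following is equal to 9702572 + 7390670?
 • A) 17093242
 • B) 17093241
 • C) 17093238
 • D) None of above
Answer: A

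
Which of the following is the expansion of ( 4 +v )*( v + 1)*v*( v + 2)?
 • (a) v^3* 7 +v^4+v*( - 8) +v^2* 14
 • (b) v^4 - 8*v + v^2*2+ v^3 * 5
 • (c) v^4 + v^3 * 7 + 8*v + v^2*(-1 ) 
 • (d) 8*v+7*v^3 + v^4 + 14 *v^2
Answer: d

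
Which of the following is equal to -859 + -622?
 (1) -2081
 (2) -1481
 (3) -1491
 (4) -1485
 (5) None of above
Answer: 2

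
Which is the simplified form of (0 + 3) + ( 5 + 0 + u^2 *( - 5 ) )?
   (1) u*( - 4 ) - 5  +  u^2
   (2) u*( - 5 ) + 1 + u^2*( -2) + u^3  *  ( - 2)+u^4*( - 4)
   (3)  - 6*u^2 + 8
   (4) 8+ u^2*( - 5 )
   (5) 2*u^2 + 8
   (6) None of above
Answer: 4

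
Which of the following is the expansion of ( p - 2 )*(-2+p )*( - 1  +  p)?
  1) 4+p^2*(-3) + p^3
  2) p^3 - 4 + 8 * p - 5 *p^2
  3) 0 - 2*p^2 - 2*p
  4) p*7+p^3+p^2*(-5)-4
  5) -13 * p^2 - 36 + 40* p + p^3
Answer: 2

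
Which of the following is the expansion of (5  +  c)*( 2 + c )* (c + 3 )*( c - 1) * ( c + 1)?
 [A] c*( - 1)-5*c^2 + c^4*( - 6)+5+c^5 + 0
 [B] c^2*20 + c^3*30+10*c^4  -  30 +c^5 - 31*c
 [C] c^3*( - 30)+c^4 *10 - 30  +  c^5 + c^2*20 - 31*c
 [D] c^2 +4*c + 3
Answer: B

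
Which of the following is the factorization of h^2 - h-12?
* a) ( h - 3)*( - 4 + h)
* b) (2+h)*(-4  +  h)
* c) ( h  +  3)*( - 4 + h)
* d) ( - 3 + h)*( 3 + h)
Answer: c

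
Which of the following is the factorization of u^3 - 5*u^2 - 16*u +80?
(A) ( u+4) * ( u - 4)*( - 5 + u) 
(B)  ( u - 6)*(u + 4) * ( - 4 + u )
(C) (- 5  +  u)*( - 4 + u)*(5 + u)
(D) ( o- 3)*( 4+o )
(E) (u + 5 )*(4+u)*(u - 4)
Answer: A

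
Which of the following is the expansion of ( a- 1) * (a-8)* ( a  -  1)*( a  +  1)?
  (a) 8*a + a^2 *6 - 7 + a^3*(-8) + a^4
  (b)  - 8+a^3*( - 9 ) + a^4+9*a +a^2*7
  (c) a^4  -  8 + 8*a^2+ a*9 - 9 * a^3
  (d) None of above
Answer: b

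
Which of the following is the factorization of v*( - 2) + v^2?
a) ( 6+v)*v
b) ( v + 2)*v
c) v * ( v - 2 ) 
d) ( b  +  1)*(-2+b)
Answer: c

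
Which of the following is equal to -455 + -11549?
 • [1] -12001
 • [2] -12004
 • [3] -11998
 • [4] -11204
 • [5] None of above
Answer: 2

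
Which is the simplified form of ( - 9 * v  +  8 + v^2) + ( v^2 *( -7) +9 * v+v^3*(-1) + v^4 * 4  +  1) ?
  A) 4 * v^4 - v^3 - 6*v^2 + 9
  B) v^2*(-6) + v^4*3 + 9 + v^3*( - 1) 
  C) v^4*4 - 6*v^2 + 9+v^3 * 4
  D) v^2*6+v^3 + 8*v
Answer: A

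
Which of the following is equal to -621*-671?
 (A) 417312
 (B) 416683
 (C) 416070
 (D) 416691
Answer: D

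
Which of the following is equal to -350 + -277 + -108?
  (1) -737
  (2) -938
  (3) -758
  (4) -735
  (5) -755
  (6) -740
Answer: 4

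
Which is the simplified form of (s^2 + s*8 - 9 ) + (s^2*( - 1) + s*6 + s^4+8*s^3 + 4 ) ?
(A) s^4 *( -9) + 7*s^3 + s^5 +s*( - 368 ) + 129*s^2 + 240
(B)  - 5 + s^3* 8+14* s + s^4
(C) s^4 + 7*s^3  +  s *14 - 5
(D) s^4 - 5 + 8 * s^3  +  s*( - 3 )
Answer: B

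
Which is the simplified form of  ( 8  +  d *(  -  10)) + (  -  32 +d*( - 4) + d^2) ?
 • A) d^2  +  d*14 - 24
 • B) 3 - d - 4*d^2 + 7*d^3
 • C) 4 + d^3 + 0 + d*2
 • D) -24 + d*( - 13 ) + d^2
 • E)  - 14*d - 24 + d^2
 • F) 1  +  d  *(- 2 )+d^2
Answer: E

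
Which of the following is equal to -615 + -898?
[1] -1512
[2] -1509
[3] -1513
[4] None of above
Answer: 3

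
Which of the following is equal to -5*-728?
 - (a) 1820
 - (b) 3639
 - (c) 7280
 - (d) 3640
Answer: d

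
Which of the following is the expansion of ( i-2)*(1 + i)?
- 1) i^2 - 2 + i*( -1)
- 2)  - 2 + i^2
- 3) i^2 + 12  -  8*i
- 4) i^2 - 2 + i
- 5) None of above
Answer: 1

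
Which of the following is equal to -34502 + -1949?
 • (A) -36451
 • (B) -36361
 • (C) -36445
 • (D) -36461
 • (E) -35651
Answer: A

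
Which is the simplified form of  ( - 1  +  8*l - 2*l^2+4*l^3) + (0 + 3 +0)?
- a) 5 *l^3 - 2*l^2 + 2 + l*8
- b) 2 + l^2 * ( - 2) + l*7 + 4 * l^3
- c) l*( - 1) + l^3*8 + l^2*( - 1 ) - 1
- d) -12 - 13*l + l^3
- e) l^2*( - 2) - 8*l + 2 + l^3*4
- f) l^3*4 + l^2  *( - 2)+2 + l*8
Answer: f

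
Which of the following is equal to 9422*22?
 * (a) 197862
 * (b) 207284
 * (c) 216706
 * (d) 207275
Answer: b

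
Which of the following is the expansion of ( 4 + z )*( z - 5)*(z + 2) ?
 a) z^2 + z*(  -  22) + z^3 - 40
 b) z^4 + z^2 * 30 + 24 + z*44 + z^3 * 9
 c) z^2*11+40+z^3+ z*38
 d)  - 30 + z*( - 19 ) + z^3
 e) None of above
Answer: a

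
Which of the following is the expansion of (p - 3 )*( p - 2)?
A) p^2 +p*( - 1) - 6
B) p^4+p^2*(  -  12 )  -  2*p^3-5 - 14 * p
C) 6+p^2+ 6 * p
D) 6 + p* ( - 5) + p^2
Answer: D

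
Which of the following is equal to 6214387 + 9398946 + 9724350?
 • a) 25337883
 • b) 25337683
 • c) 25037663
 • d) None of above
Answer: b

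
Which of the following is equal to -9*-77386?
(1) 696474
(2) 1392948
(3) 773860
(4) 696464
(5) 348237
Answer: 1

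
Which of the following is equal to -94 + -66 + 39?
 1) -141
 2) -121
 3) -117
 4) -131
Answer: 2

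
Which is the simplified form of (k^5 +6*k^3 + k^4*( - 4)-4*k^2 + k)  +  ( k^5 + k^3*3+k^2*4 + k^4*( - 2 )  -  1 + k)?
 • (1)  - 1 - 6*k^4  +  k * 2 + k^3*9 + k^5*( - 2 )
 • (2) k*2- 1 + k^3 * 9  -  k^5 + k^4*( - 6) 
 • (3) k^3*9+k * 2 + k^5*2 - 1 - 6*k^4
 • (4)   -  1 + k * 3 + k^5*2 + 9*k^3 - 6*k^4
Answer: 3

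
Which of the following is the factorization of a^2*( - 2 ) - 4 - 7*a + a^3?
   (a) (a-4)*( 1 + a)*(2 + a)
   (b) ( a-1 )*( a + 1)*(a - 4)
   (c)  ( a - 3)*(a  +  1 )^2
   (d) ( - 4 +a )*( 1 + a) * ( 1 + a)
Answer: d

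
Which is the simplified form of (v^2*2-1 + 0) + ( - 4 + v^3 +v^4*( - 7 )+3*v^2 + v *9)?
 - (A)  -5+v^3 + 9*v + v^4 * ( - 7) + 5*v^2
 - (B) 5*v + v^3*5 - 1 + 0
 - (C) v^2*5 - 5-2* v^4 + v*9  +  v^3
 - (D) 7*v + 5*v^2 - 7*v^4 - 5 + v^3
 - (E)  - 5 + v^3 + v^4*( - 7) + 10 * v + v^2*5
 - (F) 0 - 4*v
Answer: A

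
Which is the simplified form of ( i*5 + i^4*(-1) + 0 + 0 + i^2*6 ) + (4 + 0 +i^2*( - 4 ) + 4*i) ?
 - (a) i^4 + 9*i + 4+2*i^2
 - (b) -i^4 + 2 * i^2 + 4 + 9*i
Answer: b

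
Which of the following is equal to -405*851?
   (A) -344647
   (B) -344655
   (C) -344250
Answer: B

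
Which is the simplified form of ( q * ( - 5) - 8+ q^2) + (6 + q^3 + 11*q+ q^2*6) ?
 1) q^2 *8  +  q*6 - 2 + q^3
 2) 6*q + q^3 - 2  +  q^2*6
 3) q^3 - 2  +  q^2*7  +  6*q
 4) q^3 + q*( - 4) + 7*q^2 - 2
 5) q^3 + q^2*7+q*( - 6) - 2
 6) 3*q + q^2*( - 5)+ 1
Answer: 3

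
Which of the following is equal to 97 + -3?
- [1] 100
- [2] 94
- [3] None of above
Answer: 2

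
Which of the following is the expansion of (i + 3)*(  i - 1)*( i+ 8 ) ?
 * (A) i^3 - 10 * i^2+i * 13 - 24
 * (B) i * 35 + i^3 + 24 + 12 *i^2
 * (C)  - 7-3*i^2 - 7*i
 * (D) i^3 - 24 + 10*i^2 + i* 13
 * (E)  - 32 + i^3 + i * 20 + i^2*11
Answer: D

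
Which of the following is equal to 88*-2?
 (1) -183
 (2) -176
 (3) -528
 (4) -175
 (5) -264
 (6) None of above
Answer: 2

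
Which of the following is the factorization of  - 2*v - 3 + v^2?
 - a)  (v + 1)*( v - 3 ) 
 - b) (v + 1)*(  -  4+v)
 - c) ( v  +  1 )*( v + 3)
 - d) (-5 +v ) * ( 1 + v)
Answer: a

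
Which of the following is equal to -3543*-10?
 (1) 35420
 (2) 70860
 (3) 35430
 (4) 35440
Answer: 3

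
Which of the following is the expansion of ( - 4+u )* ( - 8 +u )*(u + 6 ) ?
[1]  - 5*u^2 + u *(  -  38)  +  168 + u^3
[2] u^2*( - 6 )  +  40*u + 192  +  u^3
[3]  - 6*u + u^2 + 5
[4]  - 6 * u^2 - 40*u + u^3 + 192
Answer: 4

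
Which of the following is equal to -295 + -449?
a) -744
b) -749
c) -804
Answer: a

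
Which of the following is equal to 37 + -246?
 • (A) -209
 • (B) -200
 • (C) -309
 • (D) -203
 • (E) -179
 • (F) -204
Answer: A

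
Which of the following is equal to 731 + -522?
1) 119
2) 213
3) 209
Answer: 3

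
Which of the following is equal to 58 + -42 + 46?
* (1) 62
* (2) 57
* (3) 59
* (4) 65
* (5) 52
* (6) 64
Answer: 1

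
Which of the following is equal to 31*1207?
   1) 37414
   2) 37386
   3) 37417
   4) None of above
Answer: 3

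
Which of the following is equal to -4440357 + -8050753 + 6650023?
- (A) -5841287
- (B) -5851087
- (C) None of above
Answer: C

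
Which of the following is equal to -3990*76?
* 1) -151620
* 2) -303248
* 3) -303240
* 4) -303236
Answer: 3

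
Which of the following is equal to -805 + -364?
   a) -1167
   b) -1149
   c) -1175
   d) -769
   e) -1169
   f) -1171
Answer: e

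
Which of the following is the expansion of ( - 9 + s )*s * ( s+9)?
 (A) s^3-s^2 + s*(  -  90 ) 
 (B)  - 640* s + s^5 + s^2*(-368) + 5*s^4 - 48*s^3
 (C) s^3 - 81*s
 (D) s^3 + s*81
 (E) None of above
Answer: C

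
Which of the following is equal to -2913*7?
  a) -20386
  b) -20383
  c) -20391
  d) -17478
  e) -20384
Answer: c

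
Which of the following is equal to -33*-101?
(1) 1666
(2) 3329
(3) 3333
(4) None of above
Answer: 3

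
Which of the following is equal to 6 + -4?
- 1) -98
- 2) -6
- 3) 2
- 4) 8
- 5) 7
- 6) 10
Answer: 3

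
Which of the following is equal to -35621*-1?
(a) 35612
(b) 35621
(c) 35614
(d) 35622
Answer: b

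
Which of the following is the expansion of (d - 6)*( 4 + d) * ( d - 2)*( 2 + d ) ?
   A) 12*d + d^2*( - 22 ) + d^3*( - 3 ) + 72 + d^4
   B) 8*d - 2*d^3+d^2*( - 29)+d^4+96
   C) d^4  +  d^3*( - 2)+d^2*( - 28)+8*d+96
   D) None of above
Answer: C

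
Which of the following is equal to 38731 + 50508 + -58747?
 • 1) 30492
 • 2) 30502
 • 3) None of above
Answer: 1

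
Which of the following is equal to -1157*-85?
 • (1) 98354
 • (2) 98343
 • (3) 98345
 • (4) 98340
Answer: 3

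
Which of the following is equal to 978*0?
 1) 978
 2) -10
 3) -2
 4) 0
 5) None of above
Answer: 4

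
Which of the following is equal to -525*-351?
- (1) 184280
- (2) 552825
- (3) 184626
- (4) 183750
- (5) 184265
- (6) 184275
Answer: 6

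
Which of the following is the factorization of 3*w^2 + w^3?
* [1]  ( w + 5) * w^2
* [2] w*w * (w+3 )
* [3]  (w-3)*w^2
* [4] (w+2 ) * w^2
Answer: 2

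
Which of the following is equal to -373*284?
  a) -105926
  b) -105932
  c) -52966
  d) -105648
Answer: b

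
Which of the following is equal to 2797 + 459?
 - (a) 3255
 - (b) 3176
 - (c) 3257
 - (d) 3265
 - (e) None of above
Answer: e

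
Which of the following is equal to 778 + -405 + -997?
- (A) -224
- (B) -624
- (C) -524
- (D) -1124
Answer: B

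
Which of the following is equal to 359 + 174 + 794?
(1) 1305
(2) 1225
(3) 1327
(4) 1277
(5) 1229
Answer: 3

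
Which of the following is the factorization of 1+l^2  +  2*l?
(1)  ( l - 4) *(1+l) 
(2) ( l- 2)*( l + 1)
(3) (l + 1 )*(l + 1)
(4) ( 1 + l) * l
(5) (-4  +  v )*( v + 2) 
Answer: 3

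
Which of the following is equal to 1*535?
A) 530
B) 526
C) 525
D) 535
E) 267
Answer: D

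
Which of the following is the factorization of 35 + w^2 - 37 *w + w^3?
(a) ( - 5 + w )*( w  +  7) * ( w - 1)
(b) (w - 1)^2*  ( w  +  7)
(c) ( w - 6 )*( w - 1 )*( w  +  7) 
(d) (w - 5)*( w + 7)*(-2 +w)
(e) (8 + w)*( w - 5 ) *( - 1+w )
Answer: a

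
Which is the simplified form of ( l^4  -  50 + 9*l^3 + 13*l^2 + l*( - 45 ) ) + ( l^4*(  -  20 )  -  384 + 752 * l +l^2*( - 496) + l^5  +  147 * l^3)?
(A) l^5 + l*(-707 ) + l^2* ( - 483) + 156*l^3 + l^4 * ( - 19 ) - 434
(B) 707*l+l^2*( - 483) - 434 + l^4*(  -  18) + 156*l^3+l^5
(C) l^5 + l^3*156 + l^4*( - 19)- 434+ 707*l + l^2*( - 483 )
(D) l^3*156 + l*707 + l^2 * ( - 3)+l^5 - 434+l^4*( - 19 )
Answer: C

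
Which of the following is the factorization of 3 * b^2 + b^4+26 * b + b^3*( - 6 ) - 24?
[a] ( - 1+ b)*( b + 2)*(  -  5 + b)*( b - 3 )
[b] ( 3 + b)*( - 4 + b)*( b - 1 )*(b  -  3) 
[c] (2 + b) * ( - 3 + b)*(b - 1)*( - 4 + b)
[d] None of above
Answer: c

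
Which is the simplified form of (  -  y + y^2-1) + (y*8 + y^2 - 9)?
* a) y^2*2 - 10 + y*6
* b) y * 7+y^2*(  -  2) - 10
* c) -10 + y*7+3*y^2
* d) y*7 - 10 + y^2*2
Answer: d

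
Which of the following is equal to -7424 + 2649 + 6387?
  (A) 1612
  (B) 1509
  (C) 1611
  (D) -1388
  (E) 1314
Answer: A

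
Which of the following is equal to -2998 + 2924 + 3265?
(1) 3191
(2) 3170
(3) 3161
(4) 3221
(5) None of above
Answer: 1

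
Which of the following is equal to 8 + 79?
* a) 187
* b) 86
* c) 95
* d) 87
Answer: d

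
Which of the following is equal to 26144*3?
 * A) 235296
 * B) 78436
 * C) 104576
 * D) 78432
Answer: D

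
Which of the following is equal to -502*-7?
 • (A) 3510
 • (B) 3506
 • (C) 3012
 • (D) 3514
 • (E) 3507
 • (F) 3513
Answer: D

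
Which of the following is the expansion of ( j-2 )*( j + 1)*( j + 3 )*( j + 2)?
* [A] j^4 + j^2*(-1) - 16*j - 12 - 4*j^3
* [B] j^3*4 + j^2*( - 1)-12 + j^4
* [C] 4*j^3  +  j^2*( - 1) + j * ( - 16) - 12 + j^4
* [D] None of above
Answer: C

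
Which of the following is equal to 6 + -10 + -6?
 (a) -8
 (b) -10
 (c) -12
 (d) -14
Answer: b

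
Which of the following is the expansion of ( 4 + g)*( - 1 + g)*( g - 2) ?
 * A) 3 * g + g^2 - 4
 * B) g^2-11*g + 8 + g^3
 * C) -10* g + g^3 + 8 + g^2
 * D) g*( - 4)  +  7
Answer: C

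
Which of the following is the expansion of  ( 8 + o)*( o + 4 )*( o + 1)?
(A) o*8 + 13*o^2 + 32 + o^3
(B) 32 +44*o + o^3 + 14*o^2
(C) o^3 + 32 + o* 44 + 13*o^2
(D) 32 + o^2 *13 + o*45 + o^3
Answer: C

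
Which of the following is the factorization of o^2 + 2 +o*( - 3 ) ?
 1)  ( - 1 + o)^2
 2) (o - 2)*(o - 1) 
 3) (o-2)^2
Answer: 2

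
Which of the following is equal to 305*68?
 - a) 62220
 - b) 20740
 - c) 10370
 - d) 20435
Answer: b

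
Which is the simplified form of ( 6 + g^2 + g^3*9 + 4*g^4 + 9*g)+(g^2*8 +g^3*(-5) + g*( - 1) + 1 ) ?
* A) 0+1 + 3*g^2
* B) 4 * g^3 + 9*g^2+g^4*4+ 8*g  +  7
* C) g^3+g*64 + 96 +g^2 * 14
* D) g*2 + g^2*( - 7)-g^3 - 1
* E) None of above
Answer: B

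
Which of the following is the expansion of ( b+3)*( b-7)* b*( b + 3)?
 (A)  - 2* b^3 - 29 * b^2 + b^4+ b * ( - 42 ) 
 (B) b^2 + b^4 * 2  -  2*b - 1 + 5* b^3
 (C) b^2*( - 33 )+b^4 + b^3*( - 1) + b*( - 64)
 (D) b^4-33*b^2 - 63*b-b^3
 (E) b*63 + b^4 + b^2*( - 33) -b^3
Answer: D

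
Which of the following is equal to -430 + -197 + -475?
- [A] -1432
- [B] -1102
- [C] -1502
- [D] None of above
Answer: B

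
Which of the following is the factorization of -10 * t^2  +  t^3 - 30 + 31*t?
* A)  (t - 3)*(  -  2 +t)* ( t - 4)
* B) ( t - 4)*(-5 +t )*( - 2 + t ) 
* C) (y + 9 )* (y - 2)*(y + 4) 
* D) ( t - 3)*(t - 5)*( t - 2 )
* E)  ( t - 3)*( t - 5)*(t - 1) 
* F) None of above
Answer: D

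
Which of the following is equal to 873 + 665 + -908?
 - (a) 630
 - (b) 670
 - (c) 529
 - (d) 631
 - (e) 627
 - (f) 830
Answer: a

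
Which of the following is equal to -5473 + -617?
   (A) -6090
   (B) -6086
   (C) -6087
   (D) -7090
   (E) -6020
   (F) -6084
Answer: A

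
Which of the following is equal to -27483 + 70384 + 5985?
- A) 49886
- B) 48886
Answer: B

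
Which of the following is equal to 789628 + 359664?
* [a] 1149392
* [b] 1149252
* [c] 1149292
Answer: c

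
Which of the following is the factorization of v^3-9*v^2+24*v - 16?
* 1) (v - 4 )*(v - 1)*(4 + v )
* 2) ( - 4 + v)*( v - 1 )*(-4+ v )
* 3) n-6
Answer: 2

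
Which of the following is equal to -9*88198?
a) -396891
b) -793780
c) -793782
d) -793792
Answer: c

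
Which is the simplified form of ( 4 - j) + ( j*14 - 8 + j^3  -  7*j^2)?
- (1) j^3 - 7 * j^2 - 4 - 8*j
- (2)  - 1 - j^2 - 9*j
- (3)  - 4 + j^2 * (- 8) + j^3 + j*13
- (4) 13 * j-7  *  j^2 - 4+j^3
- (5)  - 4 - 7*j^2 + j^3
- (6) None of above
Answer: 4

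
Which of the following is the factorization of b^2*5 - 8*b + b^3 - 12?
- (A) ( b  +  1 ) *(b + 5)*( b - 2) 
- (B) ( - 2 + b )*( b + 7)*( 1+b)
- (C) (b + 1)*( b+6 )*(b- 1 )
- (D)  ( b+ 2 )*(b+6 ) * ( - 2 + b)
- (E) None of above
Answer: E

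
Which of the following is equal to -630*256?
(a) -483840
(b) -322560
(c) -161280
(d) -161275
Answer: c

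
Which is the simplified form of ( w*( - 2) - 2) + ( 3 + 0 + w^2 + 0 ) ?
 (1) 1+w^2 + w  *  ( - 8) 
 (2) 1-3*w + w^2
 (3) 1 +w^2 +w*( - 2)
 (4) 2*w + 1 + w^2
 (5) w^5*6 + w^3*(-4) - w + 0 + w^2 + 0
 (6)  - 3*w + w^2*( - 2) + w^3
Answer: 3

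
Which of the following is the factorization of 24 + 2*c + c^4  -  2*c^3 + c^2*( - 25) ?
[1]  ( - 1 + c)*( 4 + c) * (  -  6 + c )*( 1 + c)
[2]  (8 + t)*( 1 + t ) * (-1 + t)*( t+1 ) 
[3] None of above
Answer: 1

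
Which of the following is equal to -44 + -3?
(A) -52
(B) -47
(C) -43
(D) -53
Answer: B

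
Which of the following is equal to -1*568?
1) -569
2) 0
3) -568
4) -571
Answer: 3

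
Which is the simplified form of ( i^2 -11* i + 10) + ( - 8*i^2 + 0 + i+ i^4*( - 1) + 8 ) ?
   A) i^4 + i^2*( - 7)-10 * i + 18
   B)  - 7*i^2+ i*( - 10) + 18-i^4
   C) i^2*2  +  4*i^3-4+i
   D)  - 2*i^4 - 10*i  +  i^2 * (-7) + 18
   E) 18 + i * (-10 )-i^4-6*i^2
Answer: B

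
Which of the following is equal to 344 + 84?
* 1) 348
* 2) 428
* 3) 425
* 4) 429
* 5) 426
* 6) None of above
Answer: 2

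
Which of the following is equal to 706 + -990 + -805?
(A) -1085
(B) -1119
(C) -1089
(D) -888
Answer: C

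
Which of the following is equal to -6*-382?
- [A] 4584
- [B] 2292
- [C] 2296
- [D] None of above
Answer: B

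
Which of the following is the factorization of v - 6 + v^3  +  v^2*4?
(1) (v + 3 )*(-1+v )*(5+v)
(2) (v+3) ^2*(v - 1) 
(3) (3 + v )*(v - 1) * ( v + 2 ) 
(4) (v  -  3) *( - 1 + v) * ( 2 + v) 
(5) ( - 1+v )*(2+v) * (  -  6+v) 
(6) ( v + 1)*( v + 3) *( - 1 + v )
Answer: 3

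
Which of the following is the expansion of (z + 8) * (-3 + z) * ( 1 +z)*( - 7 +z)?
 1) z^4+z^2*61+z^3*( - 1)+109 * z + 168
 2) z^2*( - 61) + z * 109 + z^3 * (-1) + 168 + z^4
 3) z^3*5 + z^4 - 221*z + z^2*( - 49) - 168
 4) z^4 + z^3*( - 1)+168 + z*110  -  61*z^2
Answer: 2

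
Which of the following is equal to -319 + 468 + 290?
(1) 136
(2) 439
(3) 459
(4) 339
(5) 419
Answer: 2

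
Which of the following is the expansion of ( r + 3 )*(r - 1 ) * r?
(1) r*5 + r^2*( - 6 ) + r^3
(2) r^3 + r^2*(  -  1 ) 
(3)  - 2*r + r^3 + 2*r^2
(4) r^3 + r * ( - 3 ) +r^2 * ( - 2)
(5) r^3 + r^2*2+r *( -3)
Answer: 5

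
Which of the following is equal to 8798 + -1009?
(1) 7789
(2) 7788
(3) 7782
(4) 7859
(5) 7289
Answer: 1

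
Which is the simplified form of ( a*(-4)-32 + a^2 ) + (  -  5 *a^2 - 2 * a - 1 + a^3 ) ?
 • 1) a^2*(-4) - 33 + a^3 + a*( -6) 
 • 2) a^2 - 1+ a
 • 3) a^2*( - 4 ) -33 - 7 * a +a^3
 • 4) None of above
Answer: 1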